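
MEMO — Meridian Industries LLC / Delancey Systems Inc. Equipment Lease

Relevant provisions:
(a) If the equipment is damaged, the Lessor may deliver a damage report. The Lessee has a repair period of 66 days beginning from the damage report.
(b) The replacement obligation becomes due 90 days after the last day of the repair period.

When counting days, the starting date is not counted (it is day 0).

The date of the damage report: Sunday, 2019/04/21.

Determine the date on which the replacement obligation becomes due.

2019/09/24

Adding 66 calendar days to 2019/04/21 gives 2019/06/26, which is the last day of the repair period.
The date on which the replacement obligation becomes due: 2019/06/26 + 90 days = 2019/09/24.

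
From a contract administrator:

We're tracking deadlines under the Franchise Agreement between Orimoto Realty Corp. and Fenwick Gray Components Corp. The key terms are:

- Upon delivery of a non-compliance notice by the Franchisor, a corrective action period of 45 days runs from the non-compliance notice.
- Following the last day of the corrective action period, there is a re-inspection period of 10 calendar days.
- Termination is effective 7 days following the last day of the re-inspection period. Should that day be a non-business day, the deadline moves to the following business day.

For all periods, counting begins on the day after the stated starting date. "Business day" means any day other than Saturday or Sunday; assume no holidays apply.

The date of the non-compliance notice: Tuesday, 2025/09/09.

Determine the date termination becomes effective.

2025/11/10

The last day of the corrective action period: 45 calendar days after 2025/09/09 is 2025/10/24.
Adding 10 calendar days to 2025/10/24 gives 2025/11/03, which is the last day of the re-inspection period.
The date termination becomes effective: 7 calendar days after 2025/11/03 is 2025/11/10. 2025/11/10 is a Monday, so no roll-forward applies.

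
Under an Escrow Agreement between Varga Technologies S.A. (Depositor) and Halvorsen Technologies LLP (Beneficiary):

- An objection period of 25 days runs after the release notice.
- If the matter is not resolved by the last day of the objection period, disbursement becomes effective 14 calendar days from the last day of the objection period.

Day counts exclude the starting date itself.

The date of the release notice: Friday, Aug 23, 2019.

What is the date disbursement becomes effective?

The last day of the objection period: Aug 23, 2019 + 25 days = Sep 17, 2019.
The date disbursement becomes effective: 14 calendar days after Sep 17, 2019 is Oct 1, 2019.

Oct 1, 2019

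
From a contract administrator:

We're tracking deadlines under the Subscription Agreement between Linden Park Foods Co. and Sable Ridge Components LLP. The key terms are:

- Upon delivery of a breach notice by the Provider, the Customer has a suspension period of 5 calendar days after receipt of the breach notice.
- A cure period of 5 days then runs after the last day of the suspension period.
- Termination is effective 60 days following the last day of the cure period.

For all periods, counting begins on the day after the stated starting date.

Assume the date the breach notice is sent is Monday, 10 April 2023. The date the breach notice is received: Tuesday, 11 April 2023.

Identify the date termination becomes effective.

Adding 5 calendar days to 11 April 2023 gives 16 April 2023, which is the last day of the suspension period.
The last day of the cure period: 16 April 2023 + 5 days = 21 April 2023.
The date termination becomes effective: 21 April 2023 + 60 days = 20 June 2023.

20 June 2023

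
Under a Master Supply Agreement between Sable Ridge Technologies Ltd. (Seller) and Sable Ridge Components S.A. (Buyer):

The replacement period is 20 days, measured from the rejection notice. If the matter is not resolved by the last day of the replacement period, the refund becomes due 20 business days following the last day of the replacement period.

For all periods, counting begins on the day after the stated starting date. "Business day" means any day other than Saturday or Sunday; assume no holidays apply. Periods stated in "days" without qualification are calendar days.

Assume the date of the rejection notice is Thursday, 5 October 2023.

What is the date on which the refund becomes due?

The last day of the replacement period: 20 calendar days after 5 October 2023 is 25 October 2023.
From Wednesday, 25 October 2023, 20 business days (Oct 26, Oct 27, Oct 30, Oct 31, …, Nov 20, Nov 21, Nov 22, skipping weekends) brings us to Wednesday, 22 November 2023, which is the date on which the refund becomes due.

22 November 2023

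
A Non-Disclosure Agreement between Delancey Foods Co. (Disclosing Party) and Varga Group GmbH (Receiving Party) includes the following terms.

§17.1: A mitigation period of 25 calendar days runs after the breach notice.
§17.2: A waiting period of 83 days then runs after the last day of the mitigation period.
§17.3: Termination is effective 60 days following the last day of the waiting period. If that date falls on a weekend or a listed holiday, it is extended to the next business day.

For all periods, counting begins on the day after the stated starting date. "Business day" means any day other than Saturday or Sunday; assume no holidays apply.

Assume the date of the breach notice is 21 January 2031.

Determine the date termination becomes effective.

8 July 2031

The last day of the mitigation period: 25 calendar days after 21 January 2031 is 15 February 2031.
Adding 83 calendar days to 15 February 2031 gives 9 May 2031, which is the last day of the waiting period.
Adding 60 calendar days to 9 May 2031 gives 8 July 2031, which is the date termination becomes effective. 8 July 2031 is a Tuesday, so no roll-forward applies.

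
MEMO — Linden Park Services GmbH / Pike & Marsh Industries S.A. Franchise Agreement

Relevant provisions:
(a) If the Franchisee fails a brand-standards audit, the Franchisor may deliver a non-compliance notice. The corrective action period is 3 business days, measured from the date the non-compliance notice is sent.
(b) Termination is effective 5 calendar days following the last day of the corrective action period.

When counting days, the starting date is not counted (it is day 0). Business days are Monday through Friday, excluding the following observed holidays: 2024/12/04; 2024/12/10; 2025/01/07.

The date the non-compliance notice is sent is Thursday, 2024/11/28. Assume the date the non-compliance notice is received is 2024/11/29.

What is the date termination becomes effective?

The last day of the corrective action period: counting 3 business days from Thursday, 2024/11/28 (Nov 29, Dec 2, Dec 3, skipping weekends) reaches Tuesday, 2024/12/03.
Adding 5 calendar days to 2024/12/03 gives 2024/12/08, which is the date termination becomes effective.

2024/12/08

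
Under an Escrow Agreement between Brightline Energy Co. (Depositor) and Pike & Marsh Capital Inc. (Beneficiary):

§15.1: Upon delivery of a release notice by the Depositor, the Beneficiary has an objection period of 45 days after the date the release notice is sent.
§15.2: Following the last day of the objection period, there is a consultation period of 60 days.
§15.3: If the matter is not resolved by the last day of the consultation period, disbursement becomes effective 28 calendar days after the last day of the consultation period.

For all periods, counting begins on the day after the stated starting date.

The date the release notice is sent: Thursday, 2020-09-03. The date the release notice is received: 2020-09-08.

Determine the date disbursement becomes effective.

Adding 45 calendar days to 2020-09-03 gives 2020-10-18, which is the last day of the objection period.
The last day of the consultation period: 60 calendar days after 2020-10-18 is 2020-12-17.
The date disbursement becomes effective: 28 calendar days after 2020-12-17 is 2021-01-14.

2021-01-14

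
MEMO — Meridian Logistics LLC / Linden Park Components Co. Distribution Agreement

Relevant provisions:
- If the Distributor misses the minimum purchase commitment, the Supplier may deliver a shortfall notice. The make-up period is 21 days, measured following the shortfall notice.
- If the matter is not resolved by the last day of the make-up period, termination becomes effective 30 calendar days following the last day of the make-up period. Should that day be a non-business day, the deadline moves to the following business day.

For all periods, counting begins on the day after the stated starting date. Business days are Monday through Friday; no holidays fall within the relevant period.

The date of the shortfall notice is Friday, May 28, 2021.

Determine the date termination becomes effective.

July 19, 2021

The last day of the make-up period: May 28, 2021 + 21 days = June 18, 2021.
The date termination becomes effective: 30 calendar days after June 18, 2021 is July 18, 2021. That falls on a Sunday, so it rolls to the next business day, Monday, July 19, 2021.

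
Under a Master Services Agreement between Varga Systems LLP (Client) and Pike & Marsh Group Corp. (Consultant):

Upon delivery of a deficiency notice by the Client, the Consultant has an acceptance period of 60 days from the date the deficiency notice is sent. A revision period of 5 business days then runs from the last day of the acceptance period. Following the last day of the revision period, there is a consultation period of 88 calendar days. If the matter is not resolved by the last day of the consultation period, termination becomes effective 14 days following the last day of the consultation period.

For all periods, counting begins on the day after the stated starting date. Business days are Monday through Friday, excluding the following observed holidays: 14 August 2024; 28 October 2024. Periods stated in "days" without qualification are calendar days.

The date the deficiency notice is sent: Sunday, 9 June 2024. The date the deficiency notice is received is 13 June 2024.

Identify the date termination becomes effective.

The last day of the acceptance period: 9 June 2024 + 60 days = 8 August 2024.
From Thursday, 8 August 2024, 5 business days (Aug 9, Aug 12, Aug 13, Aug 15, Aug 16, skipping weekends and the listed holiday on Aug 14) brings us to Friday, 16 August 2024, which is the last day of the revision period.
The last day of the consultation period: 16 August 2024 + 88 days = 12 November 2024.
The date termination becomes effective: 12 November 2024 + 14 days = 26 November 2024.

26 November 2024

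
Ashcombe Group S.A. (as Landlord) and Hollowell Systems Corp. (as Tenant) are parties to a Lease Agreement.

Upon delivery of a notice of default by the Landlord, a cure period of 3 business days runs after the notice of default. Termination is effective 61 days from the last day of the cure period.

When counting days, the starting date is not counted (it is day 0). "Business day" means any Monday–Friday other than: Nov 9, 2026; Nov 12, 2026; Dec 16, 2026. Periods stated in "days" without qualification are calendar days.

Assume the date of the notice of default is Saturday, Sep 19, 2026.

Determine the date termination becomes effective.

Nov 23, 2026

The last day of the cure period: 3 business days after Saturday, Sep 19, 2026, skipping weekends — Sep 21, Sep 22, Sep 23 — lands on Wednesday, Sep 23, 2026.
The date termination becomes effective: 61 calendar days after Sep 23, 2026 is Nov 23, 2026.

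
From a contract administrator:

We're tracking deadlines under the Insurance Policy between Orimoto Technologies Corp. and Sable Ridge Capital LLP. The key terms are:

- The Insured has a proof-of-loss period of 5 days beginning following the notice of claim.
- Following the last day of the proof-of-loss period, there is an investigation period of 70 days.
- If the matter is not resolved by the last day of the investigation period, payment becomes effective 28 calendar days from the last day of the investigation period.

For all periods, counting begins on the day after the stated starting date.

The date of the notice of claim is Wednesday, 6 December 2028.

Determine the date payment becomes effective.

Adding 5 calendar days to 6 December 2028 gives 11 December 2028, which is the last day of the proof-of-loss period.
The last day of the investigation period: 70 calendar days after 11 December 2028 is 19 February 2029.
Adding 28 calendar days to 19 February 2029 gives 19 March 2029, which is the date payment becomes effective.

19 March 2029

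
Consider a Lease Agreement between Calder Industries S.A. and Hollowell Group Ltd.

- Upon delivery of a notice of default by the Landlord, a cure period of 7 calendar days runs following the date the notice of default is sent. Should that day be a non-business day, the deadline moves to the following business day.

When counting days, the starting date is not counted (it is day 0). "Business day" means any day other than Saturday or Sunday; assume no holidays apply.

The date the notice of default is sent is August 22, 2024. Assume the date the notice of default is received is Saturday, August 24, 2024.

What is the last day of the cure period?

The last day of the cure period: 7 calendar days after August 22, 2024 is August 29, 2024. August 29, 2024 is a Thursday, so no roll-forward applies.

August 29, 2024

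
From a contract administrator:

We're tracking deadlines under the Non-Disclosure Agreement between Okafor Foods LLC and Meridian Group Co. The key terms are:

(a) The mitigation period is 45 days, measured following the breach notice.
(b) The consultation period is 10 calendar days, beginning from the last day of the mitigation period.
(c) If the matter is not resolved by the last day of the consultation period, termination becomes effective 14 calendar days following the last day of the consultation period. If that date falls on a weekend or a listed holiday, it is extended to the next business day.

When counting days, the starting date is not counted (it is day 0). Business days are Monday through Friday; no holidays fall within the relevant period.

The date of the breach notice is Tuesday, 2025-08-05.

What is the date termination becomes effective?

2025-10-13

The last day of the mitigation period: 45 calendar days after 2025-08-05 is 2025-09-19.
The last day of the consultation period: 2025-09-19 + 10 days = 2025-09-29.
Adding 14 calendar days to 2025-09-29 gives 2025-10-13, which is the date termination becomes effective. 2025-10-13 is a Monday, so no roll-forward applies.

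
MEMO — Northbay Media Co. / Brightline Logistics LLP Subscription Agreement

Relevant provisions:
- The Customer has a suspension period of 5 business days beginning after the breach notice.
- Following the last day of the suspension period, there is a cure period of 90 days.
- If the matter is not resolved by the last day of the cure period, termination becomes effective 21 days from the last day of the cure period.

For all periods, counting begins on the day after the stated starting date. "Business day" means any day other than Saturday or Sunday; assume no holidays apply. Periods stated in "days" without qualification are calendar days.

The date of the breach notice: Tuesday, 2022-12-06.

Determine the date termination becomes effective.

From Tuesday, 2022-12-06, 5 business days (Dec 7, Dec 8, Dec 9, Dec 12, Dec 13, skipping weekends) brings us to Tuesday, 2022-12-13, which is the last day of the suspension period.
The last day of the cure period: 90 calendar days after 2022-12-13 is 2023-03-13.
The date termination becomes effective: 2023-03-13 + 21 days = 2023-04-03.

2023-04-03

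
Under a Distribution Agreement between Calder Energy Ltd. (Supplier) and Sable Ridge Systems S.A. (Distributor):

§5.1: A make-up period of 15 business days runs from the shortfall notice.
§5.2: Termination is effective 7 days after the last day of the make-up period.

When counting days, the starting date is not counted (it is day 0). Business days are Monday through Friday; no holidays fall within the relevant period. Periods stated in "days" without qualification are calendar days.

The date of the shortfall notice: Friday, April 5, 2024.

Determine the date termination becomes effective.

The last day of the make-up period: 15 business days after Friday, April 5, 2024, skipping weekends — Apr 8, Apr 9, Apr 10, Apr 11, …, Apr 24, Apr 25, Apr 26 — lands on Friday, April 26, 2024.
The date termination becomes effective: 7 calendar days after April 26, 2024 is May 3, 2024.

May 3, 2024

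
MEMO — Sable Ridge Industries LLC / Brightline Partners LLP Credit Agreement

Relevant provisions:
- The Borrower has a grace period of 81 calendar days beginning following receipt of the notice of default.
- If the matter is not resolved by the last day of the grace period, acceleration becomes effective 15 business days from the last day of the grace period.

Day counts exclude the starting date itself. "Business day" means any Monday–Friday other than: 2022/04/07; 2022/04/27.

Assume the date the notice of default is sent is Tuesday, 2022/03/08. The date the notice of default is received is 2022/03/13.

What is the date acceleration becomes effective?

The last day of the grace period: 81 calendar days after 2022/03/13 is 2022/06/02.
The date acceleration becomes effective: counting 15 business days from Thursday, 2022/06/02 (Jun 3, Jun 6, Jun 7, Jun 8, …, Jun 21, Jun 22, Jun 23, skipping weekends) reaches Thursday, 2022/06/23.

2022/06/23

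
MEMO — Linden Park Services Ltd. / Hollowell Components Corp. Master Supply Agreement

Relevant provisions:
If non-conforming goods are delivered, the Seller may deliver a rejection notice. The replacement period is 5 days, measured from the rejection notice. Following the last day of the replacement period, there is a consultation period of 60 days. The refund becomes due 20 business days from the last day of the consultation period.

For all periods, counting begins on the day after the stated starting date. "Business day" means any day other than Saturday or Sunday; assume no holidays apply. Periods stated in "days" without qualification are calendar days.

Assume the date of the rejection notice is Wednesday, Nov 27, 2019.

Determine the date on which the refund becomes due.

The last day of the replacement period: Nov 27, 2019 + 5 days = Dec 2, 2019.
The last day of the consultation period: Dec 2, 2019 + 60 days = Jan 31, 2020.
From Friday, Jan 31, 2020, 20 business days (Feb 3, Feb 4, Feb 5, Feb 6, …, Feb 26, Feb 27, Feb 28, skipping weekends) brings us to Friday, Feb 28, 2020, which is the date on which the refund becomes due.

Feb 28, 2020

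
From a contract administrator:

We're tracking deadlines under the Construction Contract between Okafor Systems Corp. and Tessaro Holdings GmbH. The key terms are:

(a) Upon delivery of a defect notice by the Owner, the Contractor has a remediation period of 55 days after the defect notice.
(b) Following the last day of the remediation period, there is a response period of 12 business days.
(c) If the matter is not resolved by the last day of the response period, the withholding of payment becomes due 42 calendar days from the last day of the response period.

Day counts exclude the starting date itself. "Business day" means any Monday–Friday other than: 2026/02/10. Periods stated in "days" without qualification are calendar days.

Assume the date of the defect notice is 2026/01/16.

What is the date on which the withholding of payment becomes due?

2026/05/11

The last day of the remediation period: 55 calendar days after 2026/01/16 is 2026/03/12.
The last day of the response period: 12 business days after Thursday, 2026/03/12, skipping weekends — Mar 13, Mar 16, Mar 17, Mar 18, …, Mar 26, Mar 27, Mar 30 — lands on Monday, 2026/03/30.
The date on which the withholding of payment becomes due: 2026/03/30 + 42 days = 2026/05/11.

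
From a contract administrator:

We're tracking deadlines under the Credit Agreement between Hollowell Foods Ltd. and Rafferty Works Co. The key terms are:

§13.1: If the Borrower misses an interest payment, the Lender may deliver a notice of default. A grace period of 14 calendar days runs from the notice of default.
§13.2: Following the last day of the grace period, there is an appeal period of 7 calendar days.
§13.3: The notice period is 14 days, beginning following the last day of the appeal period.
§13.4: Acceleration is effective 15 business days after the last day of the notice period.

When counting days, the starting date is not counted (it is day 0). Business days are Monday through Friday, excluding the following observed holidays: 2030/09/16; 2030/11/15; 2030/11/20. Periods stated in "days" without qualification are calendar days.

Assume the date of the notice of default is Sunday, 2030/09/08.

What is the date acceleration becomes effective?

Adding 14 calendar days to 2030/09/08 gives 2030/09/22, which is the last day of the grace period.
The last day of the appeal period: 7 calendar days after 2030/09/22 is 2030/09/29.
Adding 14 calendar days to 2030/09/29 gives 2030/10/13, which is the last day of the notice period.
The date acceleration becomes effective: counting 15 business days from Sunday, 2030/10/13 (Oct 14, Oct 15, Oct 16, Oct 17, …, Oct 30, Oct 31, Nov 1, skipping weekends) reaches Friday, 2030/11/01.

2030/11/01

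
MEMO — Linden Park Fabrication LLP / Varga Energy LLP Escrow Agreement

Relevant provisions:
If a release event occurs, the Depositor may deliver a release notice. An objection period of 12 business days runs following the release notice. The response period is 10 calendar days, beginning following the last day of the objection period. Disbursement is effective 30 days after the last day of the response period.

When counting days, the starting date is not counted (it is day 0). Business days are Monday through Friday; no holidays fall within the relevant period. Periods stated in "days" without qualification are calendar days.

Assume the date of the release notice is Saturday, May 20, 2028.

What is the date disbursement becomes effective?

Jul 16, 2028

The last day of the objection period: counting 12 business days from Saturday, May 20, 2028 (May 22, May 23, May 24, May 25, …, Jun 2, Jun 5, Jun 6, skipping weekends) reaches Tuesday, Jun 6, 2028.
The last day of the response period: Jun 6, 2028 + 10 days = Jun 16, 2028.
Adding 30 calendar days to Jun 16, 2028 gives Jul 16, 2028, which is the date disbursement becomes effective.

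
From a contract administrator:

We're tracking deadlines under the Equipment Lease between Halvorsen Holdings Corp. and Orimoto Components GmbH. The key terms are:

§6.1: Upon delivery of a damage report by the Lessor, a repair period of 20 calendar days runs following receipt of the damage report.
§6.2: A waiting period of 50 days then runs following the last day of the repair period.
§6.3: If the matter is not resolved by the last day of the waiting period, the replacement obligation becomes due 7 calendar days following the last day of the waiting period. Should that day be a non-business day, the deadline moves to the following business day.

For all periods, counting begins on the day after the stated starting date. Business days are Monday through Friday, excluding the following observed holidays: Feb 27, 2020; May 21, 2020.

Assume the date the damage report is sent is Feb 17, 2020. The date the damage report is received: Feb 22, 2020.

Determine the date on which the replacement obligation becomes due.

The last day of the repair period: 20 calendar days after Feb 22, 2020 is Mar 13, 2020.
Adding 50 calendar days to Mar 13, 2020 gives May 2, 2020, which is the last day of the waiting period.
Adding 7 calendar days to May 2, 2020 gives May 9, 2020, which is the date on which the replacement obligation becomes due. That falls on a Saturday, so it rolls to the next business day, Monday, May 11, 2020.

May 11, 2020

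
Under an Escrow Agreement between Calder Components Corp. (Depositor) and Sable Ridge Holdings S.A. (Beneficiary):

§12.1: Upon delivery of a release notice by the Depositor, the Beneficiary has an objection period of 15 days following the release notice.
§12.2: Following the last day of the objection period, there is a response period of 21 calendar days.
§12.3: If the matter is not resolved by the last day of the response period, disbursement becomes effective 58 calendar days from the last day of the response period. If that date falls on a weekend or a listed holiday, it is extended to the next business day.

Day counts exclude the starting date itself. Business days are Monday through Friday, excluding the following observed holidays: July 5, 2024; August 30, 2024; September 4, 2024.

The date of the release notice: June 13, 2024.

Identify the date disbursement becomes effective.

September 16, 2024

The last day of the objection period: June 13, 2024 + 15 days = June 28, 2024.
The last day of the response period: June 28, 2024 + 21 days = July 19, 2024.
Adding 58 calendar days to July 19, 2024 gives September 15, 2024, which is the date disbursement becomes effective. That falls on a Sunday, so it rolls to the next business day, Monday, September 16, 2024.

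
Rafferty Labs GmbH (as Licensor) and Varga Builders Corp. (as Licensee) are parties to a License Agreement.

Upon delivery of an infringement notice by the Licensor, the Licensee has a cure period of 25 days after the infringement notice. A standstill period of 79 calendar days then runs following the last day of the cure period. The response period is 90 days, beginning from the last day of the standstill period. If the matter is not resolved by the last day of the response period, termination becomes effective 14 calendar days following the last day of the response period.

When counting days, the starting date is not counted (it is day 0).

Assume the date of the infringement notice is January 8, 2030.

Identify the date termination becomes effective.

August 4, 2030

The last day of the cure period: January 8, 2030 + 25 days = February 2, 2030.
The last day of the standstill period: February 2, 2030 + 79 days = April 22, 2030.
Adding 90 calendar days to April 22, 2030 gives July 21, 2030, which is the last day of the response period.
Adding 14 calendar days to July 21, 2030 gives August 4, 2030, which is the date termination becomes effective.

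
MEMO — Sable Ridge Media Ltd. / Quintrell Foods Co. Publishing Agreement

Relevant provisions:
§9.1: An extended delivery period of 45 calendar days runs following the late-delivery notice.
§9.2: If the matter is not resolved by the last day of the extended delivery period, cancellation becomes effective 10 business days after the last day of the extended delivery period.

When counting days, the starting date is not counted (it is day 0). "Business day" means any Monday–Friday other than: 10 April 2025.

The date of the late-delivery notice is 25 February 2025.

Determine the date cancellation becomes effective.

25 April 2025

Adding 45 calendar days to 25 February 2025 gives 11 April 2025, which is the last day of the extended delivery period.
From Friday, 11 April 2025, 10 business days (Apr 14, Apr 15, Apr 16, Apr 17, Apr 18, Apr 21, Apr 22, Apr 23, Apr 24, Apr 25, skipping weekends) brings us to Friday, 25 April 2025, which is the date cancellation becomes effective.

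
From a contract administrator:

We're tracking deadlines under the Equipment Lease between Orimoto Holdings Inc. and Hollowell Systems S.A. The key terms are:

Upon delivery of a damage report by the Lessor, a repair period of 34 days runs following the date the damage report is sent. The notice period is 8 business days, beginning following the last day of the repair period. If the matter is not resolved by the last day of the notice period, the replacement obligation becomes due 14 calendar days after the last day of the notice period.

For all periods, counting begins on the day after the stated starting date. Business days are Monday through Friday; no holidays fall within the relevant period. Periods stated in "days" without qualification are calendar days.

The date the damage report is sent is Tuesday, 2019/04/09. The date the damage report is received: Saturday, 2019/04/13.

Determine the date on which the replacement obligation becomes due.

2019/06/06

Adding 34 calendar days to 2019/04/09 gives 2019/05/13, which is the last day of the repair period.
The last day of the notice period: 8 business days after Monday, 2019/05/13, skipping weekends — May 14, May 15, May 16, May 17, May 20, May 21, May 22, May 23 — lands on Thursday, 2019/05/23.
The date on which the replacement obligation becomes due: 14 calendar days after 2019/05/23 is 2019/06/06.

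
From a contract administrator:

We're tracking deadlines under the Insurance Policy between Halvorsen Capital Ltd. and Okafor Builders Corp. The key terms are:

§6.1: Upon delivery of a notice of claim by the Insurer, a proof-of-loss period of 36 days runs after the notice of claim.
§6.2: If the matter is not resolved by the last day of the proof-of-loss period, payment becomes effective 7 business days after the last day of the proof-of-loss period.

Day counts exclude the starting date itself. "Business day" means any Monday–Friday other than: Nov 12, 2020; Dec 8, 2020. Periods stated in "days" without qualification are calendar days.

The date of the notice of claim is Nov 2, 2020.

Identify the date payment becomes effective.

Adding 36 calendar days to Nov 2, 2020 gives Dec 8, 2020, which is the last day of the proof-of-loss period.
The date payment becomes effective: 7 business days after Tuesday, Dec 8, 2020, skipping weekends — Dec 9, Dec 10, Dec 11, Dec 14, Dec 15, Dec 16, Dec 17 — lands on Thursday, Dec 17, 2020.

Dec 17, 2020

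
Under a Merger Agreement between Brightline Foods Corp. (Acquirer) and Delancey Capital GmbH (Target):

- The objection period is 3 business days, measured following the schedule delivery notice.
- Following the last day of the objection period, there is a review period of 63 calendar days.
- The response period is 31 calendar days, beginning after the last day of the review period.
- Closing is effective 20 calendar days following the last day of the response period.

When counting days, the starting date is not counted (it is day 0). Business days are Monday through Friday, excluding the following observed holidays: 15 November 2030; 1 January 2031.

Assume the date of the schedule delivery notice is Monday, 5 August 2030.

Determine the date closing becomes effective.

30 November 2030

The last day of the objection period: 3 business days after Monday, 5 August 2030, skipping weekends — Aug 6, Aug 7, Aug 8 — lands on Thursday, 8 August 2030.
The last day of the review period: 63 calendar days after 8 August 2030 is 10 October 2030.
Adding 31 calendar days to 10 October 2030 gives 10 November 2030, which is the last day of the response period.
Adding 20 calendar days to 10 November 2030 gives 30 November 2030, which is the date closing becomes effective.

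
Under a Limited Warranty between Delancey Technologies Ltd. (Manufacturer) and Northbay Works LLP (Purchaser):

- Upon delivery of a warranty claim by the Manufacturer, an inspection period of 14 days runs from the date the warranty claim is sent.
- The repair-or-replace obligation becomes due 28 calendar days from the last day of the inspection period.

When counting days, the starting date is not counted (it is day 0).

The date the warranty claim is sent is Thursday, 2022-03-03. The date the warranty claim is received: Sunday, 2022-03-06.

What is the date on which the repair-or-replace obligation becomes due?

2022-04-14

The last day of the inspection period: 14 calendar days after 2022-03-03 is 2022-03-17.
The date on which the repair-or-replace obligation becomes due: 2022-03-17 + 28 days = 2022-04-14.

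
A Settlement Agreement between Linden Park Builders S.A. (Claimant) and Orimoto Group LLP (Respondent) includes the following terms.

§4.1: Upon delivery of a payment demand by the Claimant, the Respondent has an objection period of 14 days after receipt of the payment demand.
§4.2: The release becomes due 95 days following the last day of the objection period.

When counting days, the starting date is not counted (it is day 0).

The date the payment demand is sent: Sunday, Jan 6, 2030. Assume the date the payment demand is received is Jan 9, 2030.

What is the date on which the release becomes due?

Apr 28, 2030

The last day of the objection period: Jan 9, 2030 + 14 days = Jan 23, 2030.
Adding 95 calendar days to Jan 23, 2030 gives Apr 28, 2030, which is the date on which the release becomes due.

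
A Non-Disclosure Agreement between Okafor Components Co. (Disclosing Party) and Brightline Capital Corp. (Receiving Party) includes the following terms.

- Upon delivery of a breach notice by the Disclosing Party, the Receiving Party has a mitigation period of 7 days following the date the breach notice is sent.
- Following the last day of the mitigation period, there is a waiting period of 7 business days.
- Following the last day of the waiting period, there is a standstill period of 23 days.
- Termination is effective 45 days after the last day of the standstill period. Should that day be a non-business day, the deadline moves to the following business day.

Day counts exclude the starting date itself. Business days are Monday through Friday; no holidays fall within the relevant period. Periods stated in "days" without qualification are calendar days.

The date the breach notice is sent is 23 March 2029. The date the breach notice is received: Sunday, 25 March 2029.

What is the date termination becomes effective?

18 June 2029

The last day of the mitigation period: 7 calendar days after 23 March 2029 is 30 March 2029.
From Friday, 30 March 2029, 7 business days (Apr 2, Apr 3, Apr 4, Apr 5, Apr 6, Apr 9, Apr 10, skipping weekends) brings us to Tuesday, 10 April 2029, which is the last day of the waiting period.
The last day of the standstill period: 10 April 2029 + 23 days = 3 May 2029.
The date termination becomes effective: 3 May 2029 + 45 days = 17 June 2029. That falls on a Sunday, so it rolls to the next business day, Monday, 18 June 2029.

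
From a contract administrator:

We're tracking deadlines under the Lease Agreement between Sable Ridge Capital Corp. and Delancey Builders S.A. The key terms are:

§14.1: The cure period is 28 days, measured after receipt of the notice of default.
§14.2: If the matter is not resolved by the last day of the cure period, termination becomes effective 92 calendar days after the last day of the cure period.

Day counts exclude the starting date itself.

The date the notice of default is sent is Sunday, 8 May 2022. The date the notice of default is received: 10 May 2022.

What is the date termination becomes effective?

7 September 2022

The last day of the cure period: 28 calendar days after 10 May 2022 is 7 June 2022.
The date termination becomes effective: 7 June 2022 + 92 days = 7 September 2022.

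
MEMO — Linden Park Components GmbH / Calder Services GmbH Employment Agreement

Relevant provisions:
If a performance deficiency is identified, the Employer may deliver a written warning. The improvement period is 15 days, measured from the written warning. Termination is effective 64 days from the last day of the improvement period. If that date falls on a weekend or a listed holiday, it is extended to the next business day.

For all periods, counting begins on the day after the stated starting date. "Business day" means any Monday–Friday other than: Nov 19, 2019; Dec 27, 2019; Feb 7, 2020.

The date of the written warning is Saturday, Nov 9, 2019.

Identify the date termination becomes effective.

The last day of the improvement period: 15 calendar days after Nov 9, 2019 is Nov 24, 2019.
The date termination becomes effective: 64 calendar days after Nov 24, 2019 is Jan 27, 2020. Jan 27, 2020 is a Monday and is not a listed holiday, so no roll-forward applies.

Jan 27, 2020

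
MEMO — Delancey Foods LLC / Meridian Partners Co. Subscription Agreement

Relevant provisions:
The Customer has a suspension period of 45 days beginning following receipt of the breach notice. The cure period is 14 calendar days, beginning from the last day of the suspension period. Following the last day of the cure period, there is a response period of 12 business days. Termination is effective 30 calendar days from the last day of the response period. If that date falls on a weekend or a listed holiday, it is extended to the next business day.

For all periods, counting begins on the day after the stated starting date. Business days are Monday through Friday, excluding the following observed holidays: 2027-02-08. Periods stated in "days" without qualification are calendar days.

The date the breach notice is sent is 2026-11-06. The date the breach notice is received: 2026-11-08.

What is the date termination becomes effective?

2027-02-22

The last day of the suspension period: 2026-11-08 + 45 days = 2026-12-23.
Adding 14 calendar days to 2026-12-23 gives 2027-01-06, which is the last day of the cure period.
The last day of the response period: 12 business days after Wednesday, 2027-01-06, skipping weekends — Jan 7, Jan 8, Jan 11, Jan 12, …, Jan 20, Jan 21, Jan 22 — lands on Friday, 2027-01-22.
The date termination becomes effective: 2027-01-22 + 30 days = 2027-02-21. That falls on a Sunday, so it rolls to the next business day, Monday, 2027-02-22.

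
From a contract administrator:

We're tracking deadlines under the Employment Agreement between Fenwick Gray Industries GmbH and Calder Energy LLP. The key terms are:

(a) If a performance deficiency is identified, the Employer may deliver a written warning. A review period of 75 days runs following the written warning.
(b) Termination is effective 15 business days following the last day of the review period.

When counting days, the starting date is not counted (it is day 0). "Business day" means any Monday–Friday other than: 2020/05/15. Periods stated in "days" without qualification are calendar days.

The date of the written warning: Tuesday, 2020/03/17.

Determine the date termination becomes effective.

The last day of the review period: 2020/03/17 + 75 days = 2020/05/31.
The date termination becomes effective: counting 15 business days from Sunday, 2020/05/31 (Jun 1, Jun 2, Jun 3, Jun 4, …, Jun 17, Jun 18, Jun 19, skipping weekends) reaches Friday, 2020/06/19.

2020/06/19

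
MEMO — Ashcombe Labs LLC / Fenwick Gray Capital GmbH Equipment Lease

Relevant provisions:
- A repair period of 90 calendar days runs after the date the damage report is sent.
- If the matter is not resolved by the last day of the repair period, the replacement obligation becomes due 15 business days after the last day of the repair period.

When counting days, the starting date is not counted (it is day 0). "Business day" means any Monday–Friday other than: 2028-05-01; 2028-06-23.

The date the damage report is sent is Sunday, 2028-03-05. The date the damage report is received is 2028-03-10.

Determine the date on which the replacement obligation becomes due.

2028-06-26

The last day of the repair period: 2028-03-05 + 90 days = 2028-06-03.
The date on which the replacement obligation becomes due: counting 15 business days from Saturday, 2028-06-03 (Jun 5, Jun 6, Jun 7, Jun 8, …, Jun 21, Jun 22, Jun 26, skipping weekends and the listed holiday on Jun 23) reaches Monday, 2028-06-26.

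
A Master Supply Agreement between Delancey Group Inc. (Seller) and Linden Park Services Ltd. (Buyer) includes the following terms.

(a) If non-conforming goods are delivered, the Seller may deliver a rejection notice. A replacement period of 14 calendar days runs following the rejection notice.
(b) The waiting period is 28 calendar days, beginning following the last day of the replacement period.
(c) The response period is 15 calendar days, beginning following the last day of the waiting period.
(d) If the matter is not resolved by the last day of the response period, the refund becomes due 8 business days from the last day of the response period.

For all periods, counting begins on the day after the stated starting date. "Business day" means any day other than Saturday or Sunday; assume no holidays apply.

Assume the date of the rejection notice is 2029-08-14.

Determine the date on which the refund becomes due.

2029-10-22

The last day of the replacement period: 2029-08-14 + 14 days = 2029-08-28.
The last day of the waiting period: 28 calendar days after 2029-08-28 is 2029-09-25.
Adding 15 calendar days to 2029-09-25 gives 2029-10-10, which is the last day of the response period.
The date on which the refund becomes due: 8 business days after Wednesday, 2029-10-10, skipping weekends — Oct 11, Oct 12, Oct 15, Oct 16, Oct 17, Oct 18, Oct 19, Oct 22 — lands on Monday, 2029-10-22.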